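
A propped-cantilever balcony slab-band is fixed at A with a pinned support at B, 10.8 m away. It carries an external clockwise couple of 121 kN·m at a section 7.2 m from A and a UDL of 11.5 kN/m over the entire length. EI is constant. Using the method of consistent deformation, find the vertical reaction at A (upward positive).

R_A = 62.69 kN

Release the roller at B. Primary structure: cantilever fixed at A.
Free-end deflection of the primary structure under the applied loading (downward +):
  clockwise couple 121 at a = 7.2: M₀a(2L − a)/(2EI) = 6273/EI
  UDL 11.5: wL⁴/(8EI) = 19557/EI
  δ_0 = 25830/EI
Flexibility coefficient — unit upward force at B: δ_{BB} = L³/(3EI) = 419.9/EI.
Compatibility at B: δ_0 − R_B·δ_{BB} = 0, so R_B = 25830/419.9 = 61.51 kN.
Vertical equilibrium: R_A = ΣP − R_B = 124.2 − 61.51 = 62.69 kN.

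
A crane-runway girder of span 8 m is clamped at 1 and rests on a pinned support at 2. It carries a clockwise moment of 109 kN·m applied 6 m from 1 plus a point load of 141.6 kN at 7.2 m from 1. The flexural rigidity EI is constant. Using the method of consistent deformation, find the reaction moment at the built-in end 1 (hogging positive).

M_1 = 11.79 kN·m

Remove the prop at 2; the released (primary) structure is a cantilever built in at 1.
Free-end deflection of the primary structure under the applied loading (downward +):
  clockwise couple 109 at a = 6: M₀a(2L − a)/(2EI) = 3270/EI
  point load 141.6 at a = 7.2: Pa²(3L − a)/(6EI) = 20554/EI
  δ_0 = 23824/EI
Tip deflection under a unit load at 2: L³/(3EI) = 170.7/EI.
Compatibility at 2: δ_0 − R_2·δ_{22} = 0, so R_2 = 23824/170.7 = 139.6 kN.
Moment equilibrium about 1: M_1 = Σ(load moments about 1) − R_2·L = 1129 − 139.6×8 = 11.79 kN·m.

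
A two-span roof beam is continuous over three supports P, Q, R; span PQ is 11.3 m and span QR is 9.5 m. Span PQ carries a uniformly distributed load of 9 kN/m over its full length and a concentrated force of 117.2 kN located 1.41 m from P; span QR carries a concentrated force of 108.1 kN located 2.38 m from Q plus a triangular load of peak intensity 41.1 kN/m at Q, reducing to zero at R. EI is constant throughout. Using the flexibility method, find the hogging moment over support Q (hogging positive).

Insert a hinge at Q; M_Q is the redundant, and each span becomes simply supported.
End slopes at the hinge Q, treating each span as simply supported:
  span PQ: UDL 9: wL³/(24EI) = 541.1/EI
  span PQ: point load 117.2 at a = 1.41: Pab(L + a)/(6LEI) = 306.4/EI
  span QR: point load 108.1 at a = 2.38: Pab(L + b)/(6LEI) = 534.1/EI
  span QR: triangular load, peak 41.1: w₀L³/(45EI) = 783.1/EI
  relative rotation θ_0 = (847.5 + 1317)/EI = 2165/EI
A unit hogging moment at Q produces rotation L₁/(3EI) + L₂/(3EI) = 6.933/EI.
Slope continuity at Q: θ_0 = M_Q·6.933/EI, so M_Q = 2165/6.933 = 312.2 kN·m (hogging).

M_Q = 312.2 kN·m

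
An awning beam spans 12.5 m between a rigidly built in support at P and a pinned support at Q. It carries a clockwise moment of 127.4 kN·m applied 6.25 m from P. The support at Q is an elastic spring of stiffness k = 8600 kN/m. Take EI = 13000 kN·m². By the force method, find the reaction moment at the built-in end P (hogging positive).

M_P = -15.59 kN·m

Take the reaction at Q as the redundant and release it; the primary structure is a cantilever fixed at P.
Deflection at Q on the released cantilever, summing each load's contribution:
  clockwise couple 127.4 at a = 6.25: M₀a(2L − a)/(2EI) = 7465/EI
Tip deflection under a unit load at Q: L³/(3EI) = 651/EI.
With EI = 13000 kN·m²: δ_0 = 0.57422 m and δ_{QQ} = 0.05008 m/kN.
Compatibility — the spring shortens by R_Q/k under the reaction it provides: δ_0 − R_Q·δ_{QQ} = R_Q/k. With 1/k = 0.000116 m/kN, R_Q = δ_0 / (δ_{QQ} + 1/k) = 0.57422 / (0.05008 + 0.000116) = 11.44 kN.
Moment equilibrium about P: M_P = Σ(load moments about P) − R_Q·L = 127.4 − 11.44×12.5 = -15.59 kN·m.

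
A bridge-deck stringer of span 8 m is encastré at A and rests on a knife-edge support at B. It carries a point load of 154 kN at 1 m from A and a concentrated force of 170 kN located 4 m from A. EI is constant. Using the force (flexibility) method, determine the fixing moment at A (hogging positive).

Choose R_B as the redundant. The primary structure is the cantilever fixed at A.
Downward deflection at the released point B due to the loads:
  point load 154 at a = 1: Pa²(3L − a)/(6EI) = 590.3/EI
  point load 170 at a = 4: Pa²(3L − a)/(6EI) = 9067/EI
  δ_0 = 9657/EI
Flexibility coefficient — unit upward force at B: δ_{BB} = L³/(3EI) = 170.7/EI.
Compatibility at B: δ_0 − R_B·δ_{BB} = 0, so R_B = 9657/170.7 = 56.58 kN.
Moment equilibrium about A: M_A = Σ(load moments about A) − R_B·L = 834 − 56.58×8 = 381.3 kN·m.

M_A = 381.3 kN·m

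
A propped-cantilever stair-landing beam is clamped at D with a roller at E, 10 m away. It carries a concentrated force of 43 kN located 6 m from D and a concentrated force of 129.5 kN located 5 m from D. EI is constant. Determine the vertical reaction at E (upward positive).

Release the roller at E. Primary structure: cantilever fixed at D.
Primary-structure tip deflection at E by superposition:
  point load 43 at a = 6: Pa²(3L − a)/(6EI) = 6192/EI
  point load 129.5 at a = 5: Pa²(3L − a)/(6EI) = 13490/EI
  δ_0 = 19682/EI
Tip deflection under a unit load at E: L³/(3EI) = 333.3/EI.
The prop prevents deflection at E: R_E = δ_0/δ_{EE} = 19682/333.3 = 59.04 kN.

R_E = 59.04 kN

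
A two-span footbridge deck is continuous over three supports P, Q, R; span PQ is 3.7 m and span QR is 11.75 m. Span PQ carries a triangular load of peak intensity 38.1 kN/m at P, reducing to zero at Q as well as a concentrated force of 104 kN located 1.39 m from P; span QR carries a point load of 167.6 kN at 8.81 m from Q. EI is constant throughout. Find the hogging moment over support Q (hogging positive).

M_Q = 197.8 kN·m

Insert a hinge at Q; M_Q is the redundant, and each span becomes simply supported.
Rotations at Q on the released spans (each span's end-slope, ×1/EI):
  span PQ: triangular load, peak 38.1: 7w₀L³/(360EI) = 37.53/EI
  span PQ: point load 104 at a = 1.39: Pab(L + a)/(6LEI) = 76.56/EI
  span QR: point load 167.6 at a = 8.81: Pab(L + b)/(6LEI) = 904.5/EI
  relative rotation θ_0 = (114.1 + 904.5)/EI = 1019/EI
A unit hogging moment at Q produces rotation L₁/(3EI) + L₂/(3EI) = 5.15/EI.
Slope continuity at Q: θ_0 = M_Q·5.15/EI, so M_Q = 1019/5.15 = 197.8 kN·m (hogging).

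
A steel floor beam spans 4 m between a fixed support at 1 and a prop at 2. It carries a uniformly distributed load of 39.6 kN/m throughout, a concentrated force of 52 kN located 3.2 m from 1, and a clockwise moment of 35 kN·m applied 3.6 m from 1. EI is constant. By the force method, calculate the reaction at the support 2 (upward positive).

R_2 = 109 kN

Choose R_2 as the redundant. The primary structure is the cantilever fixed at 1.
Primary-structure tip deflection at 2 by superposition:
  UDL 39.6: wL⁴/(8EI) = 1267/EI
  point load 52 at a = 3.2: Pa²(3L − a)/(6EI) = 781/EI
  clockwise couple 35 at a = 3.6: M₀a(2L − a)/(2EI) = 277.2/EI
  δ_0 = 2325/EI
Flexibility coefficient — unit upward force at 2: δ_{22} = L³/(3EI) = 21.33/EI.
The prop prevents deflection at 2: R_2 = δ_0/δ_{22} = 2325/21.33 = 109 kN.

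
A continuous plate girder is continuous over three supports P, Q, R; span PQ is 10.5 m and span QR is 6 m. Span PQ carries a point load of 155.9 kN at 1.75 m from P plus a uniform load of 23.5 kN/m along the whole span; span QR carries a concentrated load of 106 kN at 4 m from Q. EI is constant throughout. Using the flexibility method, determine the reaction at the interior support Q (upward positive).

Take M_Q as the redundant. Released structure: two simple spans PQ and QR with a hinge at Q.
Discontinuity in slope at Q on the released structure — sum the simple-span end rotations:
  span PQ: point load 155.9 at a = 1.75: Pab(L + a)/(6LEI) = 464.2/EI
  span PQ: UDL 23.5: wL³/(24EI) = 1134/EI
  span QR: point load 106 at a = 4: Pab(L + b)/(6LEI) = 188.4/EI
  relative rotation θ_0 = (1598 + 188.4)/EI = 1786/EI
A unit hogging moment at Q produces rotation L₁/(3EI) + L₂/(3EI) = 5.5/EI.
Compatibility: M_Q·(L₁+L₂)/(3EI) = θ_0, giving M_Q = 324.8 kN·m (hogging).
Span PQ, ΣM about P with M_Q applied at Q: R_Q^{PQ}·10.5 = 1568 + 324.8, so R_Q^{PQ} = 180.3 kN and R_P = 402.6 − 180.3 = 222.4 kN.
Span QR, ΣM about R: R_Q^{QR}·6 = 212 + 324.8, so R_Q^{QR} = 89.46 kN and R_R = 106 − 89.46 = 16.54 kN.
R_Q = 180.3 + 89.46 = 269.7 kN.

R_Q = 269.7 kN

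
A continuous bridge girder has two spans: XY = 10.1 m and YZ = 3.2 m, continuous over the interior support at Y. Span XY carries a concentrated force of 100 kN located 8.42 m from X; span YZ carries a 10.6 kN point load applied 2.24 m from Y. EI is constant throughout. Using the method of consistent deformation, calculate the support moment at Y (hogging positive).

Take M_Y as the redundant. Released structure: two simple spans XY and YZ with a hinge at Y.
Rotations at Y on the released spans (each span's end-slope, ×1/EI):
  span XY: point load 100 at a = 8.42: Pab(L + a)/(6LEI) = 432.3/EI
  span YZ: point load 10.6 at a = 2.24: Pab(L + b)/(6LEI) = 4.939/EI
  relative rotation θ_0 = (432.3 + 4.939)/EI = 437.2/EI
A unit hogging moment at Y produces rotation L₁/(3EI) + L₂/(3EI) = 4.433/EI.
Slope continuity at Y: θ_0 = M_Y·4.433/EI, so M_Y = 437.2/4.433 = 98.63 kN·m (hogging).

M_Y = 98.63 kN·m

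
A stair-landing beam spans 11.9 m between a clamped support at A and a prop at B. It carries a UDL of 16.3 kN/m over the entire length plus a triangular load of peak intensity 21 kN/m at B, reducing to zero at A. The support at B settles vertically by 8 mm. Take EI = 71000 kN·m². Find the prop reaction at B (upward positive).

R_B = 140.5 kN

Choose R_B as the redundant. The primary structure is the cantilever fixed at A.
Free-end deflection of the primary structure under the applied loading (downward +):
  UDL 16.3: wL⁴/(8EI) = 40859/EI
  triangular load, peak 21 at the free end: 11w₀L⁴/(120EI) = 38603/EI
  δ_0 = 79462/EI
Flexibility coefficient — unit upward force at B: δ_{BB} = L³/(3EI) = 561.7/EI.
With EI = 71000 kN·m²: δ_0 = 1.1192 m and δ_{BB} = 0.007912 m/kN.
Compatibility — the beam at B must follow the support down by 0.008 m: δ_0 − R_B·δ_{BB} = 0.008, so R_B = (1.1192 − 0.008)/0.007912 = 140.5 kN.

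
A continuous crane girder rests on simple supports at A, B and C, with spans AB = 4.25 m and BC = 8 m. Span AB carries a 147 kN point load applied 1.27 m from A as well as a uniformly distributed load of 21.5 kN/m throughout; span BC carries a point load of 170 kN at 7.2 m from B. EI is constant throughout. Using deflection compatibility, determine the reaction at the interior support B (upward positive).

R_B = 139.1 kN

Release continuity at B by inserting a hinge; the redundant is the internal moment M_B. The primary structure is two simply-supported spans AB and BC.
Discontinuity in slope at B on the released structure — sum the simple-span end rotations:
  span AB: point load 147 at a = 1.27: Pab(L + a)/(6LEI) = 120.4/EI
  span AB: UDL 21.5: wL³/(24EI) = 68.77/EI
  span BC: point load 170 at a = 7.2: Pab(L + b)/(6LEI) = 179.5/EI
  relative rotation θ_0 = (189.2 + 179.5)/EI = 368.7/EI
A unit hogging moment at B produces rotation L₁/(3EI) + L₂/(3EI) = 4.083/EI.
Slope continuity at B: θ_0 = M_B·4.083/EI, so M_B = 368.7/4.083 = 90.3 kN·m (hogging).
Span AB, ΣM about A with M_B applied at B: R_B^{AB}·4.25 = 380.9 + 90.3, so R_B^{AB} = 110.9 kN and R_A = 238.4 − 110.9 = 127.5 kN.
Span BC, ΣM about C: R_B^{BC}·8 = 136 + 90.3, so R_B^{BC} = 28.29 kN and R_C = 170 − 28.29 = 141.7 kN.
R_B = 110.9 + 28.29 = 139.1 kN.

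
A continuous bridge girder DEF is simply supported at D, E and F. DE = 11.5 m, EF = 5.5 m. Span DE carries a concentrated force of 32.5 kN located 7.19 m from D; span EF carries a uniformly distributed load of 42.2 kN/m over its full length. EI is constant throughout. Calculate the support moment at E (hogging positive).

M_E = 99.77 kN·m

Release continuity at E by inserting a hinge; the redundant is the internal moment M_E. The primary structure is two simply-supported spans DE and EF.
Discontinuity in slope at E on the released structure — sum the simple-span end rotations:
  span DE: point load 32.5 at a = 7.19: Pab(L + a)/(6LEI) = 272.8/EI
  span EF: UDL 42.2: wL³/(24EI) = 292.5/EI
  relative rotation θ_0 = (272.8 + 292.5)/EI = 565.3/EI
A unit hogging moment at E produces rotation L₁/(3EI) + L₂/(3EI) = 5.667/EI.
Slope continuity at E: θ_0 = M_E·5.667/EI, so M_E = 565.3/5.667 = 99.77 kN·m (hogging).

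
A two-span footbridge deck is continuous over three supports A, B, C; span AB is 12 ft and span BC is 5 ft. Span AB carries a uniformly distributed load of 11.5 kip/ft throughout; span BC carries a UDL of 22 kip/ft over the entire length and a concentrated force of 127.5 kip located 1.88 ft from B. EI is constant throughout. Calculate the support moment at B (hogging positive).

M_B = 202.1 kip·ft

Insert a hinge at B; M_B is the redundant, and each span becomes simply supported.
Rotations at B on the released spans (each span's end-slope, ×1/EI):
  span AB: UDL 11.5: wL³/(24EI) = 828/EI
  span BC: UDL 22: wL³/(24EI) = 114.6/EI
  span BC: point load 127.5 at a = 1.88: Pab(L + b)/(6LEI) = 202.4/EI
  relative rotation θ_0 = (828 + 317)/EI = 1145/EI
A unit hogging moment at B produces rotation L₁/(3EI) + L₂/(3EI) = 5.667/EI.
Compatibility: M_B·(L₁+L₂)/(3EI) = θ_0, giving M_B = 202.1 kip·ft (hogging).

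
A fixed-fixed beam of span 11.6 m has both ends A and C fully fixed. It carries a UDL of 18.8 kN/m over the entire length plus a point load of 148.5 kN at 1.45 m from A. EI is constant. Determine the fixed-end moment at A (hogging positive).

Take the two fixed-end moments M_A, M_C as redundants; the released structure is the simple span AC.
End rotations of the released simple span under the applied load (×1/EI):
  at A: UDL 18.8: wL³/(24EI) = 1223/EI
  at C: UDL 18.8: wL³/(24EI) = 1223/EI
  at A: point load 148.5 at a = 1.45: Pab(L + b)/(6LEI) = 683/EI
  at C: point load 148.5 at a = 1.45: Pab(L + a)/(6LEI) = 409.8/EI
  θ_A0 = 1906/EI,  θ_C0 = 1632/EI
Flexibility coefficients: a unit moment at one end gives L/(3EI) there and L/(6EI) at the far end, so f₁₁ = f₂₂ = 3.867/EI and f₁₂ = f₂₁ = 1.933/EI.
Compatibility — zero rotation at each built-in end:
  3.867 M_A + 1.933 M_C = 1906
  1.933 M_A + 3.867 M_C = 1632
Solving the pair gives M_A = 375.7 kN·m and M_C = 234.4 kN·m (hogging).

M_A = 375.7 kN·m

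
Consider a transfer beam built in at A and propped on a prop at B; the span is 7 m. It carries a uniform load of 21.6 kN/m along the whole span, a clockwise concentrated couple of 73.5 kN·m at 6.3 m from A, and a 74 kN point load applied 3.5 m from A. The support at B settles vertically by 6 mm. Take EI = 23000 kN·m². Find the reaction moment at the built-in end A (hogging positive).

Remove the prop at B; the released (primary) structure is a cantilever built in at A.
Free-end deflection of the primary structure under the applied loading (downward +):
  UDL 21.6: wL⁴/(8EI) = 6483/EI
  clockwise couple 73.5 at a = 6.3: M₀a(2L − a)/(2EI) = 1783/EI
  point load 74 at a = 3.5: Pa²(3L − a)/(6EI) = 2644/EI
  δ_0 = 10909/EI
Tip deflection under a unit load at B: L³/(3EI) = 114.3/EI.
With EI = 23000 kN·m²: δ_0 = 0.47432 m and δ_{BB} = 0.004971 m/kN.
Compatibility — the beam at B must follow the support down by 0.006 m: δ_0 − R_B·δ_{BB} = 0.006, so R_B = (0.47432 − 0.006)/0.004971 = 94.21 kN.
Moment equilibrium about A: M_A = Σ(load moments about A) − R_B·L = 861.7 − 94.21×7 = 202.2 kN·m.

M_A = 202.2 kN·m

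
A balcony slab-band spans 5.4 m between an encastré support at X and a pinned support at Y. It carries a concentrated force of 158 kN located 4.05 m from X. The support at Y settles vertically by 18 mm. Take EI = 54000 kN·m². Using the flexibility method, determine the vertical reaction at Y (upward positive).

Take the reaction at Y as the redundant and release it; the primary structure is a cantilever fixed at X.
Free-end deflection of the primary structure under the applied loading (downward +):
  point load 158 at a = 4.05: Pa²(3L − a)/(6EI) = 5248/EI
Flexibility coefficient — unit upward force at Y: δ_{YY} = L³/(3EI) = 52.49/EI.
With EI = 54000 kN·m²: δ_0 = 0.097185 m and δ_{YY} = 0.000972 m/kN.
Compatibility — the beam at Y must follow the support down by 0.018 m: δ_0 − R_Y·δ_{YY} = 0.018, so R_Y = (0.097185 − 0.018)/0.000972 = 81.47 kN.

R_Y = 81.47 kN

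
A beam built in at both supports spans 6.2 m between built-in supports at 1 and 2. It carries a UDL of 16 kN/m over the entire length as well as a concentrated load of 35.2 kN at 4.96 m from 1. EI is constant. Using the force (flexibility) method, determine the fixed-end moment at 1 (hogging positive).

M_1 = 58.24 kN·m

Take the two fixed-end moments M_1, M_2 as redundants; the released structure is the simple span 12.
Simple-span end rotations at 1 and 2 under the given loads:
  at 1: UDL 16: wL³/(24EI) = 158.9/EI
  at 2: UDL 16: wL³/(24EI) = 158.9/EI
  at 1: point load 35.2 at a = 4.96: Pab(L + b)/(6LEI) = 43.3/EI
  at 2: point load 35.2 at a = 4.96: Pab(L + a)/(6LEI) = 64.95/EI
  θ_10 = 202.2/EI,  θ_20 = 223.8/EI
Flexibility coefficients: a unit moment at one end gives L/(3EI) there and L/(6EI) at the far end, so f₁₁ = f₂₂ = 2.067/EI and f₁₂ = f₂₁ = 1.033/EI.
Compatibility — zero rotation at each built-in end:
  2.067 M_1 + 1.033 M_2 = 202.2
  1.033 M_1 + 2.067 M_2 = 223.8
Solving the pair gives M_1 = 58.24 kN·m and M_2 = 79.19 kN·m (hogging).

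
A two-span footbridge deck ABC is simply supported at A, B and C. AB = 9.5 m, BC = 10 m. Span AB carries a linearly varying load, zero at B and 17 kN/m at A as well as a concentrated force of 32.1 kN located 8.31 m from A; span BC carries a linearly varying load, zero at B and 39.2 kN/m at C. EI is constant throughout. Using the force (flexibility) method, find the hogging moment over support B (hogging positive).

M_B = 176.1 kN·m

Insert a hinge at B; M_B is the redundant, and each span becomes simply supported.
Discontinuity in slope at B on the released structure — sum the simple-span end rotations:
  span AB: triangular load, peak 17: 7w₀L³/(360EI) = 283.4/EI
  span AB: point load 32.1 at a = 8.31: Pab(L + a)/(6LEI) = 99.18/EI
  span BC: triangular load, peak 39.2: 7w₀L³/(360EI) = 762.2/EI
  relative rotation θ_0 = (382.6 + 762.2)/EI = 1145/EI
A unit hogging moment at B produces rotation L₁/(3EI) + L₂/(3EI) = 6.5/EI.
Compatibility: M_B·(L₁+L₂)/(3EI) = θ_0, giving M_B = 176.1 kN·m (hogging).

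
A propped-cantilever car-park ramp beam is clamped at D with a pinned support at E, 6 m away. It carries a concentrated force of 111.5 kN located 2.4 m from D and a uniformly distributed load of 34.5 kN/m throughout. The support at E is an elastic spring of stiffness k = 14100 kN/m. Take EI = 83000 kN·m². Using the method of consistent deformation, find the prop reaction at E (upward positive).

R_E = 93.2 kN

Release the roller at E. Primary structure: cantilever fixed at D.
Free-end deflection of the primary structure under the applied loading (downward +):
  point load 111.5 at a = 2.4: Pa²(3L − a)/(6EI) = 1670/EI
  UDL 34.5: wL⁴/(8EI) = 5589/EI
  δ_0 = 7259/EI
Tip deflection under a unit load at E: L³/(3EI) = 72/EI.
With EI = 83000 kN·m²: δ_0 = 0.087456 m and δ_{EE} = 0.000867 m/kN.
Compatibility — the spring shortens by R_E/k under the reaction it provides: δ_0 − R_E·δ_{EE} = R_E/k. With 1/k = 0.000071 m/kN, R_E = δ_0 / (δ_{EE} + 1/k) = 0.087456 / (0.000867 + 0.000071) = 93.2 kN.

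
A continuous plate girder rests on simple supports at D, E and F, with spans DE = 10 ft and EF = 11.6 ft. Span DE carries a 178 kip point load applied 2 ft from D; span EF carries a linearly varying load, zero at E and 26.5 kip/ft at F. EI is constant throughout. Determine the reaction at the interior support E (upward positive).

R_E = 122.4 kip

Release continuity at E by inserting a hinge; the redundant is the internal moment M_E. The primary structure is two simply-supported spans DE and EF.
Rotations at E on the released spans (each span's end-slope, ×1/EI):
  span DE: point load 178 at a = 2: Pab(L + a)/(6LEI) = 569.6/EI
  span EF: triangular load, peak 26.5: 7w₀L³/(360EI) = 804.3/EI
  relative rotation θ_0 = (569.6 + 804.3)/EI = 1374/EI
A unit hogging moment at E produces rotation L₁/(3EI) + L₂/(3EI) = 7.2/EI.
Compatibility: M_E·(L₁+L₂)/(3EI) = θ_0, giving M_E = 190.8 kip·ft (hogging).
Span DE, ΣM about D with M_E applied at E: R_E^{DE}·10 = 356 + 190.8, so R_E^{DE} = 54.68 kip and R_D = 178 − 54.68 = 123.3 kip.
Span EF, ΣM about F: R_E^{EF}·11.6 = 594.3 + 190.8, so R_E^{EF} = 67.68 kip and R_F = 153.7 − 67.68 = 86.02 kip.
R_E = 54.68 + 67.68 = 122.4 kip.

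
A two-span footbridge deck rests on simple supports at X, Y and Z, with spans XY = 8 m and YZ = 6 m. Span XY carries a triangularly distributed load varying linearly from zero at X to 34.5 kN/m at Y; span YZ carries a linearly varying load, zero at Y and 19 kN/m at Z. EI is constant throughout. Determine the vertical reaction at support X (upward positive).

R_X = 33.35 kN

Insert a hinge at Y; M_Y is the redundant, and each span becomes simply supported.
Rotations at Y on the released spans (each span's end-slope, ×1/EI):
  span XY: triangular load, peak 34.5: w₀L³/(45EI) = 392.5/EI
  span YZ: triangular load, peak 19: 7w₀L³/(360EI) = 79.8/EI
  relative rotation θ_0 = (392.5 + 79.8)/EI = 472.3/EI
A unit hogging moment at Y produces rotation L₁/(3EI) + L₂/(3EI) = 4.667/EI.
Slope continuity at Y: θ_0 = M_Y·4.667/EI, so M_Y = 472.3/4.667 = 101.2 kN·m (hogging).
Span XY, ΣM about X with M_Y applied at Y: R_Y^{XY}·8 = 736 + 101.2, so R_Y^{XY} = 104.7 kN and R_X = 138 − 104.7 = 33.35 kN.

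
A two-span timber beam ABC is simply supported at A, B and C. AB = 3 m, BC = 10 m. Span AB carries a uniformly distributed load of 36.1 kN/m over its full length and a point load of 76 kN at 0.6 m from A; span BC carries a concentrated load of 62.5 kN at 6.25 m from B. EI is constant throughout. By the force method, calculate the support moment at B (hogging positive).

Release continuity at B by inserting a hinge; the redundant is the internal moment M_B. The primary structure is two simply-supported spans AB and BC.
Discontinuity in slope at B on the released structure — sum the simple-span end rotations:
  span AB: UDL 36.1: wL³/(24EI) = 40.61/EI
  span AB: point load 76 at a = 0.6: Pab(L + a)/(6LEI) = 21.89/EI
  span BC: point load 62.5 at a = 6.25: Pab(L + b)/(6LEI) = 335.7/EI
  relative rotation θ_0 = (62.5 + 335.7)/EI = 398.2/EI
A unit hogging moment at B produces rotation L₁/(3EI) + L₂/(3EI) = 4.333/EI.
Compatibility: M_B·(L₁+L₂)/(3EI) = θ_0, giving M_B = 91.89 kN·m (hogging).

M_B = 91.89 kN·m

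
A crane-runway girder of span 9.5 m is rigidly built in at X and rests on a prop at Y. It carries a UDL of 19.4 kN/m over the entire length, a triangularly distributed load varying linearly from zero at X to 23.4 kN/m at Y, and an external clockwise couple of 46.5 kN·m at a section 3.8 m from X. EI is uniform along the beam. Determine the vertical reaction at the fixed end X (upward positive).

Choose R_Y as the redundant. The primary structure is the cantilever fixed at X.
Free-end deflection of the primary structure under the applied loading (downward +):
  UDL 19.4: wL⁴/(8EI) = 19752/EI
  triangular load, peak 23.4 at the free end: 11w₀L⁴/(120EI) = 17471/EI
  clockwise couple 46.5 at a = 3.8: M₀a(2L − a)/(2EI) = 1343/EI
  δ_0 = 38566/EI
Tip deflection under a unit load at Y: L³/(3EI) = 285.8/EI.
Compatibility at Y: δ_0 − R_Y·δ_{YY} = 0, so R_Y = 38566/285.8 = 134.9 kN.
Vertical equilibrium: R_X = ΣP − R_Y = 295.4 − 134.9 = 160.5 kN.

R_X = 160.5 kN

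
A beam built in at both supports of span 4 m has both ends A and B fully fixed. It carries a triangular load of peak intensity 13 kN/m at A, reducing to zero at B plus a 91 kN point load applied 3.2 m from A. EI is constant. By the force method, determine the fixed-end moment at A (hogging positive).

M_A = 22.05 kN·m

Release both end moments; the primary structure is a simply-supported span AB with redundants M_A and M_B.
End rotations of the released simple span under the applied load (×1/EI):
  at A: triangular load, peak 13: w₀L³/(45EI) = 18.49/EI
  at B: triangular load, peak 13: 7w₀L³/(360EI) = 16.18/EI
  at A: point load 91 at a = 3.2: Pab(L + b)/(6LEI) = 46.59/EI
  at B: point load 91 at a = 3.2: Pab(L + a)/(6LEI) = 69.89/EI
  θ_A0 = 65.08/EI,  θ_B0 = 86.07/EI
Flexibility coefficients: a unit moment at one end gives L/(3EI) there and L/(6EI) at the far end, so f₁₁ = f₂₂ = 1.333/EI and f₁₂ = f₂₁ = 0.6667/EI.
Compatibility — zero rotation at each built-in end:
  1.333 M_A + 0.6667 M_B = 65.08
  0.6667 M_A + 1.333 M_B = 86.07
Solving the pair gives M_A = 22.05 kN·m and M_B = 53.53 kN·m (hogging).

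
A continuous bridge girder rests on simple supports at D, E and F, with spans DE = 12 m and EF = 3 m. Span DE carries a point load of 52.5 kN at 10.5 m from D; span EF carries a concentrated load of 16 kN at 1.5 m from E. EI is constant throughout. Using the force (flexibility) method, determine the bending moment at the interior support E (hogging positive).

M_E = 53.48 kN·m

Insert a hinge at E; M_E is the redundant, and each span becomes simply supported.
Discontinuity in slope at E on the released structure — sum the simple-span end rotations:
  span DE: point load 52.5 at a = 10.5: Pab(L + a)/(6LEI) = 258.4/EI
  span EF: point load 16 at a = 1.5: Pab(L + b)/(6LEI) = 9/EI
  relative rotation θ_0 = (258.4 + 9)/EI = 267.4/EI
A unit hogging moment at E produces rotation L₁/(3EI) + L₂/(3EI) = 5/EI.
Slope continuity at E: θ_0 = M_E·5/EI, so M_E = 267.4/5 = 53.48 kN·m (hogging).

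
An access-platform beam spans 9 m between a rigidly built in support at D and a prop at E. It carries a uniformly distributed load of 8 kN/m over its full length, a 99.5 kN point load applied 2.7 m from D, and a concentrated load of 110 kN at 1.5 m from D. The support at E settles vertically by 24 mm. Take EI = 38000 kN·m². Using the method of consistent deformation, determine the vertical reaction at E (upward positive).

Release the roller at E. Primary structure: cantilever fixed at D.
Free-end deflection of the primary structure under the applied loading (downward +):
  UDL 8: wL⁴/(8EI) = 6561/EI
  point load 99.5 at a = 2.7: Pa²(3L − a)/(6EI) = 2938/EI
  point load 110 at a = 1.5: Pa²(3L − a)/(6EI) = 1052/EI
  δ_0 = 10551/EI
Flexibility coefficient — unit upward force at E: δ_{EE} = L³/(3EI) = 243/EI.
With EI = 38000 kN·m²: δ_0 = 0.27765 m and δ_{EE} = 0.006395 m/kN.
Compatibility — the beam at E must follow the support down by 0.024 m: δ_0 − R_E·δ_{EE} = 0.024, so R_E = (0.27765 − 0.024)/0.006395 = 39.66 kN.

R_E = 39.66 kN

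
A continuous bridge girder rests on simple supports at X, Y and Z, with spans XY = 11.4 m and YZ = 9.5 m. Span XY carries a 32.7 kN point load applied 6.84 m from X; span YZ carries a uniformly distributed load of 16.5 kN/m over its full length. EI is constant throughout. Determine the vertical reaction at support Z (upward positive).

R_Z = 65.36 kN

Insert a hinge at Y; M_Y is the redundant, and each span becomes simply supported.
End slopes at the hinge Y, treating each span as simply supported:
  span XY: point load 32.7 at a = 6.84: Pab(L + a)/(6LEI) = 272/EI
  span YZ: UDL 16.5: wL³/(24EI) = 589.4/EI
  relative rotation θ_0 = (272 + 589.4)/EI = 861.4/EI
A unit hogging moment at Y produces rotation L₁/(3EI) + L₂/(3EI) = 6.967/EI.
Compatibility: M_Y·(L₁+L₂)/(3EI) = θ_0, giving M_Y = 123.6 kN·m (hogging).
Span YZ, ΣM about Z: R_Y^{YZ}·9.5 = 744.6 + 123.6, so R_Y^{YZ} = 91.39 kN and R_Z = 156.8 − 91.39 = 65.36 kN.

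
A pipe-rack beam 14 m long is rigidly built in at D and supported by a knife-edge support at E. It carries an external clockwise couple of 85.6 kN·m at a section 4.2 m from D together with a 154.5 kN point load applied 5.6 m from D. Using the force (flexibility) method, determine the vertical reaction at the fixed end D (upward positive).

R_D = 117.7 kN

Choose R_E as the redundant. The primary structure is the cantilever fixed at D.
Free-end deflection of the primary structure under the applied loading (downward +):
  clockwise couple 85.6 at a = 4.2: M₀a(2L − a)/(2EI) = 4278/EI
  point load 154.5 at a = 5.6: Pa²(3L − a)/(6EI) = 29394/EI
  δ_0 = 33672/EI
Flexibility coefficient — unit upward force at E: δ_{EE} = L³/(3EI) = 914.7/EI.
The prop prevents deflection at E: R_E = δ_0/δ_{EE} = 33672/914.7 = 36.81 kN.
Vertical equilibrium: R_D = ΣP − R_E = 154.5 − 36.81 = 117.7 kN.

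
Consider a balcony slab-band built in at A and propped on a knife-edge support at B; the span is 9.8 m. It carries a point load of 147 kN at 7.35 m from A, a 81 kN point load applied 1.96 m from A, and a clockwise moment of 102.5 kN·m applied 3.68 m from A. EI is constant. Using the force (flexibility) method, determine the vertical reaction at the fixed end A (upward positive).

R_A = 120.9 kN

Choose R_B as the redundant. The primary structure is the cantilever fixed at A.
Free-end deflection of the primary structure under the applied loading (downward +):
  point load 147 at a = 7.35: Pa²(3L − a)/(6EI) = 29184/EI
  point load 81 at a = 1.96: Pa²(3L − a)/(6EI) = 1423/EI
  clockwise couple 102.5 at a = 3.68: M₀a(2L − a)/(2EI) = 3003/EI
  δ_0 = 33610/EI
Flexibility coefficient — unit upward force at B: δ_{BB} = L³/(3EI) = 313.7/EI.
Compatibility at B: δ_0 − R_B·δ_{BB} = 0, so R_B = 33610/313.7 = 107.1 kN.
Vertical equilibrium: R_A = ΣP − R_B = 228 − 107.1 = 120.9 kN.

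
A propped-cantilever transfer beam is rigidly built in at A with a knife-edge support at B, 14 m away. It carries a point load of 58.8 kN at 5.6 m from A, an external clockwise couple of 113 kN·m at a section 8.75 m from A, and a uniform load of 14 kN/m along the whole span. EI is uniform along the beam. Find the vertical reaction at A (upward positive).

R_A = 158.7 kN

Remove the prop at B; the released (primary) structure is a cantilever built in at A.
Downward deflection at the released point B due to the loads:
  point load 58.8 at a = 5.6: Pa²(3L − a)/(6EI) = 11187/EI
  clockwise couple 113 at a = 8.75: M₀a(2L − a)/(2EI) = 9517/EI
  UDL 14: wL⁴/(8EI) = 67228/EI
  δ_0 = 87931/EI
Flexibility coefficient — unit upward force at B: δ_{BB} = L³/(3EI) = 914.7/EI.
Compatibility at B: δ_0 − R_B·δ_{BB} = 0, so R_B = 87931/914.7 = 96.13 kN.
Vertical equilibrium: R_A = ΣP − R_B = 254.8 − 96.13 = 158.7 kN.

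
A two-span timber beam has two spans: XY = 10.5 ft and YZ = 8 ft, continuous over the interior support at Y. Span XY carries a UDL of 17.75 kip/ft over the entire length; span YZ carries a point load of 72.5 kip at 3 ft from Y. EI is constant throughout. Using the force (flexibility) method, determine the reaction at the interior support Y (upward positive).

Release continuity at Y by inserting a hinge; the redundant is the internal moment M_Y. The primary structure is two simply-supported spans XY and YZ.
Rotations at Y on the released spans (each span's end-slope, ×1/EI):
  span XY: UDL 17.75: wL³/(24EI) = 856.2/EI
  span YZ: point load 72.5 at a = 3: Pab(L + b)/(6LEI) = 294.5/EI
  relative rotation θ_0 = (856.2 + 294.5)/EI = 1151/EI
A unit hogging moment at Y produces rotation L₁/(3EI) + L₂/(3EI) = 6.167/EI.
Slope continuity at Y: θ_0 = M_Y·6.167/EI, so M_Y = 1151/6.167 = 186.6 kip·ft (hogging).
Span XY, ΣM about X with M_Y applied at Y: R_Y^{XY}·10.5 = 978.5 + 186.6, so R_Y^{XY} = 111 kip and R_X = 186.4 − 111 = 75.42 kip.
Span YZ, ΣM about Z: R_Y^{YZ}·8 = 362.5 + 186.6, so R_Y^{YZ} = 68.64 kip and R_Z = 72.5 − 68.64 = 3.863 kip.
R_Y = 111 + 68.64 = 179.6 kip.

R_Y = 179.6 kip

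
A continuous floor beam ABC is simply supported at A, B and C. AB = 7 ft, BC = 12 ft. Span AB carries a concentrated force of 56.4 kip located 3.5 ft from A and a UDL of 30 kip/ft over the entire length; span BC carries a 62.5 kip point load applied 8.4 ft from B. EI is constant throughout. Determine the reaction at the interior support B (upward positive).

Release continuity at B by inserting a hinge; the redundant is the internal moment M_B. The primary structure is two simply-supported spans AB and BC.
End slopes at the hinge B, treating each span as simply supported:
  span AB: point load 56.4 at a = 3.5: Pab(L + a)/(6LEI) = 172.7/EI
  span AB: UDL 30: wL³/(24EI) = 428.8/EI
  span BC: point load 62.5 at a = 8.4: Pab(L + b)/(6LEI) = 409.5/EI
  relative rotation θ_0 = (601.5 + 409.5)/EI = 1011/EI
A unit hogging moment at B produces rotation L₁/(3EI) + L₂/(3EI) = 6.333/EI.
Slope continuity at B: θ_0 = M_B·6.333/EI, so M_B = 1011/6.333 = 159.6 kip·ft (hogging).
Span AB, ΣM about A with M_B applied at B: R_B^{AB}·7 = 932.4 + 159.6, so R_B^{AB} = 156 kip and R_A = 266.4 − 156 = 110.4 kip.
Span BC, ΣM about C: R_B^{BC}·12 = 225 + 159.6, so R_B^{BC} = 32.05 kip and R_C = 62.5 − 32.05 = 30.45 kip.
R_B = 156 + 32.05 = 188.1 kip.

R_B = 188.1 kip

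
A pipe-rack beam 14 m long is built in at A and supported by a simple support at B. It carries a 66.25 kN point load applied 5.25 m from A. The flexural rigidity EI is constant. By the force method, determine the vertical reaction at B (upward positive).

Choose R_B as the redundant. The primary structure is the cantilever fixed at A.
Deflection at B on the released cantilever, summing each load's contribution:
  point load 66.25 at a = 5.25: Pa²(3L − a)/(6EI) = 11184/EI
Tip deflection under a unit load at B: L³/(3EI) = 914.7/EI.
The prop prevents deflection at B: R_B = δ_0/δ_{BB} = 11184/914.7 = 12.23 kN.

R_B = 12.23 kN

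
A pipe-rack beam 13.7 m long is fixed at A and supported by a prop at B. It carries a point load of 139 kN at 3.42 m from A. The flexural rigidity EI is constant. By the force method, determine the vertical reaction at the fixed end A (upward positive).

Take the reaction at B as the redundant and release it; the primary structure is a cantilever fixed at A.
Downward deflection at the released point B due to the loads:
  point load 139 at a = 3.42: Pa²(3L − a)/(6EI) = 10210/EI
Flexibility coefficient — unit upward force at B: δ_{BB} = L³/(3EI) = 857.1/EI.
The prop prevents deflection at B: R_B = δ_0/δ_{BB} = 10210/857.1 = 11.91 kN.
Vertical equilibrium: R_A = ΣP − R_B = 139 − 11.91 = 127.1 kN.

R_A = 127.1 kN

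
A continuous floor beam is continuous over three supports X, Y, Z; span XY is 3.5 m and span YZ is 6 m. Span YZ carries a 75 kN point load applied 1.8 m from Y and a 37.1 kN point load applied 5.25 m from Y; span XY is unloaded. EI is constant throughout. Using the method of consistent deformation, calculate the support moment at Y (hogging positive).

M_Y = 59.38 kN·m

Take M_Y as the redundant. Released structure: two simple spans XY and YZ with a hinge at Y.
End slopes at the hinge Y, treating each span as simply supported:
  span YZ: point load 75 at a = 1.8: Pab(L + b)/(6LEI) = 160.7/EI
  span YZ: point load 37.1 at a = 5.25: Pab(L + b)/(6LEI) = 27.39/EI
  relative rotation θ_0 = (0 + 188)/EI = 188/EI
A unit hogging moment at Y produces rotation L₁/(3EI) + L₂/(3EI) = 3.167/EI.
Slope continuity at Y: θ_0 = M_Y·3.167/EI, so M_Y = 188/3.167 = 59.38 kN·m (hogging).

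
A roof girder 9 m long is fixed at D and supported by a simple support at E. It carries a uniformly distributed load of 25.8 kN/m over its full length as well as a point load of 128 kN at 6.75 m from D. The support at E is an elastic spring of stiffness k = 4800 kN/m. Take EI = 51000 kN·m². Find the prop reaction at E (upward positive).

R_E = 161 kN

Release the roller at E. Primary structure: cantilever fixed at D.
Deflection at E on the released cantilever, summing each load's contribution:
  UDL 25.8: wL⁴/(8EI) = 21159/EI
  point load 128 at a = 6.75: Pa²(3L − a)/(6EI) = 19683/EI
  δ_0 = 40842/EI
Flexibility coefficient — unit upward force at E: δ_{EE} = L³/(3EI) = 243/EI.
With EI = 51000 kN·m²: δ_0 = 0.80083 m and δ_{EE} = 0.004765 m/kN.
Compatibility — the spring shortens by R_E/k under the reaction it provides: δ_0 − R_E·δ_{EE} = R_E/k. With 1/k = 0.000208 m/kN, R_E = δ_0 / (δ_{EE} + 1/k) = 0.80083 / (0.004765 + 0.000208) = 161 kN.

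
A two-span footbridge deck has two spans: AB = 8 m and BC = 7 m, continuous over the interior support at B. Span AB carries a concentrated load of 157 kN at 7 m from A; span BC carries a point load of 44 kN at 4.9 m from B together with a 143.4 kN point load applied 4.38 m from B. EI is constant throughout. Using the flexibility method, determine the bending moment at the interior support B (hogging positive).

M_B = 163.7 kN·m

Take M_B as the redundant. Released structure: two simple spans AB and BC with a hinge at B.
End slopes at the hinge B, treating each span as simply supported:
  span AB: point load 157 at a = 7: Pab(L + a)/(6LEI) = 343.4/EI
  span BC: point load 44 at a = 4.9: Pab(L + b)/(6LEI) = 98.1/EI
  span BC: point load 143.4 at a = 4.38: Pab(L + b)/(6LEI) = 376.9/EI
  relative rotation θ_0 = (343.4 + 475)/EI = 818.5/EI
A unit hogging moment at B produces rotation L₁/(3EI) + L₂/(3EI) = 5/EI.
Slope continuity at B: θ_0 = M_B·5/EI, so M_B = 818.5/5 = 163.7 kN·m (hogging).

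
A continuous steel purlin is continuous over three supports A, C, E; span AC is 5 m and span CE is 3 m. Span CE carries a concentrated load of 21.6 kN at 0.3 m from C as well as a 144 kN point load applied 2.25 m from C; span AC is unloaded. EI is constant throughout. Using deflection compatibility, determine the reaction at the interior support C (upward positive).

Insert a hinge at C; M_C is the redundant, and each span becomes simply supported.
End slopes at the hinge C, treating each span as simply supported:
  span CE: point load 21.6 at a = 0.3: Pab(L + b)/(6LEI) = 5.54/EI
  span CE: point load 144 at a = 2.25: Pab(L + b)/(6LEI) = 50.62/EI
  relative rotation θ_0 = (0 + 56.17)/EI = 56.17/EI
A unit hogging moment at C produces rotation L₁/(3EI) + L₂/(3EI) = 2.667/EI.
Slope continuity at C: θ_0 = M_C·2.667/EI, so M_C = 56.17/2.667 = 21.06 kN·m (hogging).
Span AC, ΣM about A with M_C applied at C: R_C^{AC}·5 = 0 + 21.06, so R_C^{AC} = 4.212 kN and R_A = 0 − 4.212 = -4.212 kN.
Span CE, ΣM about E: R_C^{CE}·3 = 166.3 + 21.06, so R_C^{CE} = 62.46 kN and R_E = 165.6 − 62.46 = 103.1 kN.
R_C = 4.212 + 62.46 = 66.67 kN.

R_C = 66.67 kN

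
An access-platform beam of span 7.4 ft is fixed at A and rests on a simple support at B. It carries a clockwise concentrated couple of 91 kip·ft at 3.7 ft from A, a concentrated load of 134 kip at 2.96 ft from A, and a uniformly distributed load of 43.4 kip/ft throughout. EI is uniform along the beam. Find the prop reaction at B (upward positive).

Remove the prop at B; the released (primary) structure is a cantilever built in at A.
Primary-structure tip deflection at B by superposition:
  clockwise couple 91 at a = 3.7: M₀a(2L − a)/(2EI) = 1869/EI
  point load 134 at a = 2.96: Pa²(3L − a)/(6EI) = 3765/EI
  UDL 43.4: wL⁴/(8EI) = 16268/EI
  δ_0 = 21901/EI
Tip deflection under a unit load at B: L³/(3EI) = 135.1/EI.
Compatibility at B: δ_0 − R_B·δ_{BB} = 0, so R_B = 21901/135.1 = 162.1 kip.

R_B = 162.1 kip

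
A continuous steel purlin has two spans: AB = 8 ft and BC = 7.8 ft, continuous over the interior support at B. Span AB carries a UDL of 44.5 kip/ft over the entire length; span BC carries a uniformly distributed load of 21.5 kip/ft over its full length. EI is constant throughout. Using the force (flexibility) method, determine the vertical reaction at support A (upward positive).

Take M_B as the redundant. Released structure: two simple spans AB and BC with a hinge at B.
Rotations at B on the released spans (each span's end-slope, ×1/EI):
  span AB: UDL 44.5: wL³/(24EI) = 949.3/EI
  span BC: UDL 21.5: wL³/(24EI) = 425.1/EI
  relative rotation θ_0 = (949.3 + 425.1)/EI = 1374/EI
A unit hogging moment at B produces rotation L₁/(3EI) + L₂/(3EI) = 5.267/EI.
Compatibility: M_B·(L₁+L₂)/(3EI) = θ_0, giving M_B = 261 kip·ft (hogging).
Span AB, ΣM about A with M_B applied at B: R_B^{AB}·8 = 1424 + 261, so R_B^{AB} = 210.6 kip and R_A = 356 − 210.6 = 145.4 kip.

R_A = 145.4 kip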